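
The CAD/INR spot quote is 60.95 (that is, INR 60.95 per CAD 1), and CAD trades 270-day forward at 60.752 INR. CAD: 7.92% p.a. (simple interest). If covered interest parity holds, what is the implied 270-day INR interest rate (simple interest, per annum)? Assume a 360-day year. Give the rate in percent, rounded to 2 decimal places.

T = 270/360 years.
By CIP, F/S equals the INR-to-CAD growth ratio: 60.752/60.95 = 0.9967514.
CAD growth factor: 1 + 0.0792×270/360 = 1.059400.
So the INR growth factor = 1.0559584.
(1.0559584 − 1)/T = 0.074611, i.e. 7.46%.

7.46%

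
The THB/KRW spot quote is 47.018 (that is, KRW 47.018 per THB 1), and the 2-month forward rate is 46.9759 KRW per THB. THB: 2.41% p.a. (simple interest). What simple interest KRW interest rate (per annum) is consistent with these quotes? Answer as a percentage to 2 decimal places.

1.87%

T = 2/12 years.
CIP gives F = S · g_KRW/g_THB, so g_KRW/g_THB = 46.9759/47.018 = 0.9991046.
THB growth factor: 1 + 0.0241×2/12 = 1.0040167.
So the KRW growth factor = 1.0031177.
r = (1.0031177 − 1)/(2/12) = 0.018706 → 1.87%.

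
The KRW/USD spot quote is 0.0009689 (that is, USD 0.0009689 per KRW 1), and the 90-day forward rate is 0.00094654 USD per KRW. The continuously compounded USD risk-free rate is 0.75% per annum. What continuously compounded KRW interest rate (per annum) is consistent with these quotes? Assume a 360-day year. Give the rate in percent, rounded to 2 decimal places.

T = 90/360 years.
By CIP, F/S equals the USD-to-KRW growth ratio: 0.00094654/0.0009689 = 0.9769223.
USD growth factor: e^(0.0075×90/360) = 1.0018768.
So the KRW growth factor = 1.025544.
Take logs: ln 1.025544 / (90/360) = 0.100893, so 10.09%.

10.09%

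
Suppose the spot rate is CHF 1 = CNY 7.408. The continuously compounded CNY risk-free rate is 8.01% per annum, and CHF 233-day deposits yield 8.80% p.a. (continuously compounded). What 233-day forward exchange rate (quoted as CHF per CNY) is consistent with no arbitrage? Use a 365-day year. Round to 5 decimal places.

0.13567

T = 233/365 years.
Growth of 1 CNY over T: e^(0.0801×233/365) = 1.0524622.
Growth of 1 CHF over T: e^(0.0880×233/365) = 1.0577831.
Forward (CNY per CHF) = 7.408 × 1.0524622 / 1.0577831 = 7.370736.
Invert for CHF per CNY: 1 / 7.370736 = 0.13567.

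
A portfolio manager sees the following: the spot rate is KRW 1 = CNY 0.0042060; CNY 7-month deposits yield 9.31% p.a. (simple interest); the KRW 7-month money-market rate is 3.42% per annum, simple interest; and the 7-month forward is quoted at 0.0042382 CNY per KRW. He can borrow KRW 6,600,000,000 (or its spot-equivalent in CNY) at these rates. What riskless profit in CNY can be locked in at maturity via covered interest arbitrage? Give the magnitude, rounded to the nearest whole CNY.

T = 7/12 years.
Invest the KRW and cover forward: 6,600,000,000 × 1.019950 × 0.0042382 = CNY 28,530,163.79.
Convert at spot and invest in CNY: 6,600,000,000 × 0.0042060 × 1.0543083333 = CNY 29,267,177.61.
The quoted forward undervalues KRW, so borrow KRW, convert to CNY at spot, deposit the CNY at 9.31%, and buy KRW forward at 0.0042382 to cover the loan.
Arbitrage profit = |28,530,163.79 − 29,267,177.61| = CNY 737,014.

CNY 737,014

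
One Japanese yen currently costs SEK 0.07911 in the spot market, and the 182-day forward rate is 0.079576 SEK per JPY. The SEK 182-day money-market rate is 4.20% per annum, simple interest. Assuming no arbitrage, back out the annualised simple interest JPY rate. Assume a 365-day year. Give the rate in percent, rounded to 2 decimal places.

T = 182/365 years.
By CIP, F/S equals the SEK-to-JPY growth ratio: 0.079576/0.07911 = 1.0058905.
The SEK side grows by 1 + 0.0420×182/365 = 1.0209425.
So the JPY growth factor = 1.0149639.
(1.0149639 − 1)/T = 0.030010, i.e. 3.00%.

3.00%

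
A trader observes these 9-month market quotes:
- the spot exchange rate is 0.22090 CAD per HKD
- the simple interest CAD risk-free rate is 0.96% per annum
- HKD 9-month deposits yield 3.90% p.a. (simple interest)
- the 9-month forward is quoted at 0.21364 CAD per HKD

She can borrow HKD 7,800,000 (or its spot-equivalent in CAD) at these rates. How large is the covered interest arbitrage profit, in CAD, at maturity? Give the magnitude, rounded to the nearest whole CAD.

CAD 20,292

T = 9/12 years.
Keep in HKD, deliver into the forward: 7,800,000·1.029250·0.21364 = CAD 1,715,133.97.
Swap to CAD now, deposit: 7,800,000·0.22090·1.007200 = CAD 1,735,425.74.
The quoted forward undervalues HKD, so borrow HKD, convert to CAD at spot, deposit the CAD at 0.96%, and buy HKD forward at 0.21364 to cover the loan.
The gap between the two covered legs is CAD 20,292.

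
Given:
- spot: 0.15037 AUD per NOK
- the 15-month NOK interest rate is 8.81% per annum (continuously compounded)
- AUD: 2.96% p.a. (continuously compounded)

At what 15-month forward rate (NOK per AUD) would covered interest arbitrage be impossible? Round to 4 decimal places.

7.1548

T = 15/12 years.
AUD accumulates by e^(0.0296×15/12) = 1.037693.
Growth of 1 NOK over T: e^(0.0881×15/12) = 1.1164176.
CIP: F = S · (grow AUD)/(grow NOK) = 0.15037 × 1.037693/1.1164176 = 0.1397666 AUD per NOK.
Invert for NOK per AUD: 1 / 0.1397666 = 7.1548.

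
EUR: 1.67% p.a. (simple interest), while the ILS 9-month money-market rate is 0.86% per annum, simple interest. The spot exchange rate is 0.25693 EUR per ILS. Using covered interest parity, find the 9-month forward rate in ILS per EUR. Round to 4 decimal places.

3.8688

T = 9/12 years.
EUR accumulates by 1 + 0.0167×9/12 = 1.012525.
ILS accumulates by 1 + 0.0086×9/12 = 1.006450.
Forward (EUR per ILS) = 0.25693 × 1.012525 / 1.006450 = 0.2584808.
Invert for ILS per EUR: 1 / 0.2584808 = 3.8688.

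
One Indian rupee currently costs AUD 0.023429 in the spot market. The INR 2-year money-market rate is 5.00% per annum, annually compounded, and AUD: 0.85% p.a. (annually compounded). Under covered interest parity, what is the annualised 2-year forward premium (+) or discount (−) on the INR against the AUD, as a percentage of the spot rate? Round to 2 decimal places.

T = 2 years.
F = S · g_AUD/g_INR = 0.023429 × 1.0170723/1.102500 = 0.021613594.
(F − S)/S ÷ T = (0.021613594 − 0.023429)/0.023429/2 = -0.038743 → -3.87%.

-3.87%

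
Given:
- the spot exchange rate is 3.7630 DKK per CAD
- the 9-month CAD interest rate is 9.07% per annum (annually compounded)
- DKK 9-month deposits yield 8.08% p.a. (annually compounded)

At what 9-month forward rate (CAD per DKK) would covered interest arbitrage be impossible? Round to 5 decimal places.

T = 9/12 years.
Growth of 1 DKK over T: (1 + 0.0808)^(9/12) = 1.0600077.
Growth of 1 CAD over T: (1 + 0.0907)^(9/12) = 1.0672815.
Forward (DKK per CAD) = 3.763 × 1.0600077 / 1.0672815 = 3.737354.
Quoted the other way: 1/3.737354 = 0.26757 CAD per DKK.

0.26757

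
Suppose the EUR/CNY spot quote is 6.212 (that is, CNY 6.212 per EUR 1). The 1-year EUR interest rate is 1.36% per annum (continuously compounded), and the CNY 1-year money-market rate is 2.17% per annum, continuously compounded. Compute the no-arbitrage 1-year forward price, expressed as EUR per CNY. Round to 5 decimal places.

0.15968

T = 1 year.
CNY growth factor: e^(0.0217×1) = 1.0219372.
EUR accumulates by e^(0.0136×1) = 1.0136929.
So F = 6.212 × 1.0219372 / 1.0136929 = 6.262522 (CNY/EUR).
Quoted the other way: 1/6.262522 = 0.15968 EUR per CNY.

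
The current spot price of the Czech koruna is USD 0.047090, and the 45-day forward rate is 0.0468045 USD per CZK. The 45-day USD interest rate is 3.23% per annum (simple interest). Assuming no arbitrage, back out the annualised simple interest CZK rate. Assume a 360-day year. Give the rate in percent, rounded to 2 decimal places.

8.13%

T = 45/360 years.
F/S = 0.0468045/0.04709 = 0.9939371 = (growth of USD) / (growth of CZK).
USD growth factor: 1 + 0.0323×45/360 = 1.0040375.
Hence g_CZK = 1.010162.
(1.010162 − 1)/T = 0.081296, i.e. 8.13%.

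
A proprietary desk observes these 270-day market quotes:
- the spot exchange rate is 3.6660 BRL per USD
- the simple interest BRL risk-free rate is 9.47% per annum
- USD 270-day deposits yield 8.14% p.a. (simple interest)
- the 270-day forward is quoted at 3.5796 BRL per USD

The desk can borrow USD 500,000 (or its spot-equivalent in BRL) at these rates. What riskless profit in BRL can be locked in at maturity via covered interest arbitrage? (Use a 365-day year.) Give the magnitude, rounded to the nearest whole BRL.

T = 270/365 years.
Keep in USD, deliver into the forward: 500,000·1.060213699·3.5796 = BRL 1,897,570.48.
Swap to BRL now, deposit: 500,000·3.6660·1.070052055 = BRL 1,961,405.42.
The quoted forward undervalues USD, so borrow USD, convert to BRL at spot, deposit the BRL at 9.47%, and buy USD forward at 3.5796 to cover the loan.
Arbitrage profit = |1,897,570.48 − 1,961,405.42| = BRL 63,835.

BRL 63,835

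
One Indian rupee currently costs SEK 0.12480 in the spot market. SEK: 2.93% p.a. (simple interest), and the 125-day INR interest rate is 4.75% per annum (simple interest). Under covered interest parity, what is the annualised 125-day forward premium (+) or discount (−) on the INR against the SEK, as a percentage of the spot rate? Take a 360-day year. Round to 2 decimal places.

T = 125/360 years.
F = S · g_SEK/g_INR = 0.1248 × 1.0101736/1.0164931 = 0.12402412.
(F − S)/S ÷ T = (0.12402412 − 0.1248)/0.1248/(125/360) = -0.017905 → -1.79%.

-1.79%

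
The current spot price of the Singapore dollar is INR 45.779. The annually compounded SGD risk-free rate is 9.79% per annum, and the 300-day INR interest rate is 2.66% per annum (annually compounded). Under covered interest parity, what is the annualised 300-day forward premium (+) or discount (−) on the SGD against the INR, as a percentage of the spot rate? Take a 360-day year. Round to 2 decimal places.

-6.53%

T = 300/360 years.
F = S · g_INR/g_SGD = 45.779 × 1.022118/1.0809418 = 43.287751.
(F − S)/S ÷ T = (43.287751 − 45.779)/45.779/(300/360) = -0.065303 → -6.53%.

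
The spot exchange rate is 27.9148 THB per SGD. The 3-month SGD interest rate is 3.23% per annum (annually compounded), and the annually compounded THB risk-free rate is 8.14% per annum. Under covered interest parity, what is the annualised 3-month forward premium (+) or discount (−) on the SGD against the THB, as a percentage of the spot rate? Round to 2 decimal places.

+4.67%

T = 3/12 years.
F = S · g_THB/g_SGD = 27.9148 × 1.0197568/1.007979 = 28.2409724.
Annualised premium = (F − S)/S × (1/T) = (28.2409724 − 27.9148)/27.9148 ÷ (3/12) = 4.67%.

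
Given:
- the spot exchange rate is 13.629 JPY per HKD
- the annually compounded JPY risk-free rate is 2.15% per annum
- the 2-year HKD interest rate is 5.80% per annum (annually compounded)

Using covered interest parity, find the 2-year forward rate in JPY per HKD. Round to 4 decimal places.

12.7048

T = 2 years.
JPY accumulates by (1 + 0.0215)^2 = 1.04346225.
HKD accumulates by (1 + 0.0580)^2 = 1.119364.
So F = 13.629 × 1.04346225 / 1.119364 = 12.704846 (JPY/HKD).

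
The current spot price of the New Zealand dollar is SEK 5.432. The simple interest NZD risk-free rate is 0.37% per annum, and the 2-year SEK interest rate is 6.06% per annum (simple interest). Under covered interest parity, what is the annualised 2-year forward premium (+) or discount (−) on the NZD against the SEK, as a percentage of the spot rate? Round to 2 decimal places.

T = 2 years.
F = S · g_SEK/g_NZD = 5.432 × 1.121200/1.007400 = 6.045621.
Annualised premium = (F − S)/S × (1/T) = (6.045621 − 5.432)/5.432 ÷ 2 = 5.65%.

+5.65%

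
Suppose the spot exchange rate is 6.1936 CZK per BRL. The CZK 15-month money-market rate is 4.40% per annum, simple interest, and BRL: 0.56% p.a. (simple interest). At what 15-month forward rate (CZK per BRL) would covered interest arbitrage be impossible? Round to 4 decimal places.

6.4888

T = 15/12 years.
Growth of 1 CZK over T: 1 + 0.0440×15/12 = 1.055000.
BRL growth factor: 1 + 0.0056×15/12 = 1.007000.
Forward (CZK per BRL) = 6.1936 × 1.055000 / 1.007000 = 6.488826.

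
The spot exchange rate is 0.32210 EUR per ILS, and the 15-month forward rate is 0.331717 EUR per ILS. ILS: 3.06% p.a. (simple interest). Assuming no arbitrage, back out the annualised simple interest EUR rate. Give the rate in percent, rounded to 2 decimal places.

5.54%

T = 15/12 years.
CIP gives F = S · g_EUR/g_ILS, so g_EUR/g_ILS = 0.331717/0.3221 = 1.0298572.
The ILS side grows by 1 + 0.0306×15/12 = 1.038250.
So the EUR growth factor = 1.0692492.
r = (1.0692492 − 1)/(15/12) = 0.055399 → 5.54%.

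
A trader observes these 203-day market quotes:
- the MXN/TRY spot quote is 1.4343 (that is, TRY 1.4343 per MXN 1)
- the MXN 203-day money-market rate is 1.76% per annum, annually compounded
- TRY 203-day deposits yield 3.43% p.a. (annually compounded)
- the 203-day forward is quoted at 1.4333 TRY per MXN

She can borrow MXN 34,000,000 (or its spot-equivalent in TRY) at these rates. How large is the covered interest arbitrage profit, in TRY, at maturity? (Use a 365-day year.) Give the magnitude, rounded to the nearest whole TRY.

T = 203/365 years.
Invest the MXN and cover forward: 34,000,000 × 1.0097505821 × 1.4333 = TRY 49,207,367.32.
Convert at spot and invest in TRY: 34,000,000 × 1.4343 × 1.0189335806 = TRY 49,689,518.78.
The quoted forward undervalues MXN, so borrow MXN, convert to TRY at spot, deposit the TRY at 3.43%, and buy MXN forward at 1.4333 to cover the loan.
Profit = 49,689,518.78 − 49,207,367.32 = TRY 482,151.

TRY 482,151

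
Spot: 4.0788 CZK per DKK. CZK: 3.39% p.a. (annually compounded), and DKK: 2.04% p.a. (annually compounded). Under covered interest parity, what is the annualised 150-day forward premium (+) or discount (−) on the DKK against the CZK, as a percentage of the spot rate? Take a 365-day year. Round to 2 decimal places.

+1.32%

T = 150/365 years.
No-arbitrage forward: 4.0788 × 1.0137949 / 1.0083337 = 4.1008910 CZK/DKK.
Annualised premium = (F − S)/S × (1/T) = (4.1008910 − 4.0788)/4.0788 ÷ (150/365) = 1.32%.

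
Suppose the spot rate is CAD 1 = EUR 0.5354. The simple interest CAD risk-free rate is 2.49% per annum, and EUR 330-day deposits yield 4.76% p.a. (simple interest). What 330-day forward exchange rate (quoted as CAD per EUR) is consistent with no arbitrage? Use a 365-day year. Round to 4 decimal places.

1.8310

T = 330/365 years.
EUR growth factor: 1 + 0.0476×330/365 = 1.0430356.
CAD accumulates by 1 + 0.0249×330/365 = 1.0225123.
Forward (EUR per CAD) = 0.5354 × 1.0430356 / 1.0225123 = 0.5461463.
Quoted the other way: 1/0.5461463 = 1.8310 CAD per EUR.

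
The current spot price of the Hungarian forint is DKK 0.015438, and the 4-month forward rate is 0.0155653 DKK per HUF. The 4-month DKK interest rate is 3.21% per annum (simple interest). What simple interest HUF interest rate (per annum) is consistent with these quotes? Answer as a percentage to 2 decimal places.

0.73%

T = 4/12 years.
CIP gives F = S · g_DKK/g_HUF, so g_DKK/g_HUF = 0.0155653/0.015438 = 1.0082459.
The DKK side grows by 1 + 0.0321×4/12 = 1.010700.
That pins the HUF growth at 1.002434.
(1.002434 − 1)/T = 0.007302, i.e. 0.73%.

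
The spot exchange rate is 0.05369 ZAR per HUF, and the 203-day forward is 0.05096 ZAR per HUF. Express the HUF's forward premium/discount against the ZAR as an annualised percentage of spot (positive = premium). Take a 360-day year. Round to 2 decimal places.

-9.02%

T = 203/360 years.
Period premium: (0.05096 − 0.05369)/0.05369 = -0.0508475.
Annualise by dividing by T: -0.0508475 / (203/360) = -0.090173 → -9.02%.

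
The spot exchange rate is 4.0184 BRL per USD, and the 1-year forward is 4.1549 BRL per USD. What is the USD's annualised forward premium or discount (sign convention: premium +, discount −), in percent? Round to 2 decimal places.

+3.40%

T = 1 year.
(F − S)/S = (4.1549 − 4.0184)/4.0184 = 0.0339687.
×(1/T) gives 3.40% p.a.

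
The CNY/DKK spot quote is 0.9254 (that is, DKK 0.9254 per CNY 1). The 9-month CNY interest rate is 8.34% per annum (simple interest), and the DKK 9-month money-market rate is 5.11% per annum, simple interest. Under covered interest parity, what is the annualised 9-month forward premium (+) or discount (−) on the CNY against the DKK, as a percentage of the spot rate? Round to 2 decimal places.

-3.04%

T = 9/12 years.
F = S · g_DKK/g_CNY = 0.9254 × 1.038325/1.062550 = 0.9043019.
Annualised premium = (F − S)/S × (1/T) = (0.9043019 − 0.9254)/0.9254 ÷ (9/12) = -3.04%.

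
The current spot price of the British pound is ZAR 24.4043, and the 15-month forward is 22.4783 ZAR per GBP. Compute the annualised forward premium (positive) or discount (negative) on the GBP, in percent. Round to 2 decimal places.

T = 15/12 years.
GBP trades forward at -7.89205% vs spot over the period.
Annualise by dividing by T: -0.0789205 / (15/12) = -0.063136 → -6.31%.

-6.31%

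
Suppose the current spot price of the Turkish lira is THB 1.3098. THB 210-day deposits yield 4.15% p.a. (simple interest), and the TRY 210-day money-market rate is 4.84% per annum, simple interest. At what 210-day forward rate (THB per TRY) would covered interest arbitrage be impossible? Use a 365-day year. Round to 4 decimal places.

1.3047

T = 210/365 years.
THB growth factor: 1 + 0.0415×210/365 = 1.0238767.
TRY growth factor: 1 + 0.0484×210/365 = 1.0278466.
So F = 1.3098 × 1.0238767 / 1.0278466 = 1.304741 (THB/TRY).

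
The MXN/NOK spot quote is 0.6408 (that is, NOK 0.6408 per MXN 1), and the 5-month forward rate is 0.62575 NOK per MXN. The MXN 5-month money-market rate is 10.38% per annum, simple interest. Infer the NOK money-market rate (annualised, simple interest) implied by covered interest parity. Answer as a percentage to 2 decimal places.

4.50%

T = 5/12 years.
By CIP, F/S equals the NOK-to-MXN growth ratio: 0.62575/0.6408 = 0.9765137.
MXN growth factor: 1 + 0.1038×5/12 = 1.043250.
So the NOK growth factor = 1.0187479.
(1.0187479 − 1)/T = 0.044995, i.e. 4.50%.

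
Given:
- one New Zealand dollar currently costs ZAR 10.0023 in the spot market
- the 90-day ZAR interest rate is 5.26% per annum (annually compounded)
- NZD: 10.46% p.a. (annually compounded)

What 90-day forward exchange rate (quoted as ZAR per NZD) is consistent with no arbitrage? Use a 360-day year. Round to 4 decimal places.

T = 90/360 years.
ZAR growth factor: (1 + 0.0526)^(90/360) = 1.0128983.
NZD accumulates by (1 + 0.1046)^(90/360) = 1.0251827.
Forward (ZAR per NZD) = 10.0023 × 1.0128983 / 1.0251827 = 9.882446.

9.8824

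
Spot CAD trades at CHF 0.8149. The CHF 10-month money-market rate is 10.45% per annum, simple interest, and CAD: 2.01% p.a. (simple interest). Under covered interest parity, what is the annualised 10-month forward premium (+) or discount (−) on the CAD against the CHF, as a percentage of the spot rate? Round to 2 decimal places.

T = 10/12 years.
F = S · g_CHF/g_CAD = 0.8149 × 1.0870833/1.016750 = 0.8712704.
Annualised premium = (F − S)/S × (1/T) = (0.8712704 − 0.8149)/0.8149 ÷ (10/12) = 8.30%.

+8.30%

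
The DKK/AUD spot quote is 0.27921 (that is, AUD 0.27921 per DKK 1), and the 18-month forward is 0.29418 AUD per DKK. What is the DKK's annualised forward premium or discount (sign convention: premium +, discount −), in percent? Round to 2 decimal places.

+3.57%

T = 18/12 years.
(F − S)/S = (0.29418 − 0.27921)/0.27921 = 0.0536156.
Per annum: 0.0536156 / (18/12) = 0.035744 = 3.57%.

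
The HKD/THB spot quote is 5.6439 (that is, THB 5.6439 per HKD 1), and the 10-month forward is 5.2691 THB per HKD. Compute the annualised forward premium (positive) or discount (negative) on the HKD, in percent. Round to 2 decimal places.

-7.97%

T = 10/12 years.
HKD trades forward at -6.64080% vs spot over the period.
×(1/T) gives -7.97% p.a.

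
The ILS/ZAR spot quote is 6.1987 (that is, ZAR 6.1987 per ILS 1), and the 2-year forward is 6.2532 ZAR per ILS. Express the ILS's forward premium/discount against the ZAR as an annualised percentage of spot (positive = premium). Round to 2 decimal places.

+0.44%

T = 2 years.
ILS trades forward at +0.87922% vs spot over the period.
Annualise by dividing by T: 0.0087922 / 2 = 0.004396 → 0.44%.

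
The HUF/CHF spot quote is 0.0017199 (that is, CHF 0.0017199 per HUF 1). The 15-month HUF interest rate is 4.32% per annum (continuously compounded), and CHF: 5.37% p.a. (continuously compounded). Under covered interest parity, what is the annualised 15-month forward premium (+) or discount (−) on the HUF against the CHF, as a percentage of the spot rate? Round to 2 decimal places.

+1.06%

T = 15/12 years.
No-arbitrage forward: 0.0017199 × 1.0694291 / 1.0554846 = 0.0017426224 CHF/HUF.
(F − S)/S ÷ T = (0.0017426224 − 0.0017199)/0.0017199/(15/12) = 0.010569 → 1.06%.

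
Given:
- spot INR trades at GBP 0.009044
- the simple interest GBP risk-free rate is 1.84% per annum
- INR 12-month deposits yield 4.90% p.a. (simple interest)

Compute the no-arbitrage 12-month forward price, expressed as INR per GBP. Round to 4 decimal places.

T = 1 year.
GBP accumulates by 1 + 0.0184×1 = 1.018400.
INR growth factor: 1 + 0.0490×1 = 1.049000.
Forward (GBP per INR) = 0.009044 × 1.018400 / 1.049000 = 0.00878018074.
Invert for INR per GBP: 1 / 0.00878018074 = 113.8929.

113.8929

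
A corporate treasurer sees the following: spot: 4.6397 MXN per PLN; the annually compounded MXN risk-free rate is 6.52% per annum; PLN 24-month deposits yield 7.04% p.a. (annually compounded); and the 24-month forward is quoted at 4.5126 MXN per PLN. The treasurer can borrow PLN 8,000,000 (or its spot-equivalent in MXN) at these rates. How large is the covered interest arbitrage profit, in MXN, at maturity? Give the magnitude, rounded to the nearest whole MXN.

T = 2 years.
Route A — deposit PLN, sell forward: 8,000,000 × 1.14575616 × 4.5126 = MXN 41,362,713.98.
Route B — convert at spot, deposit MXN: 8,000,000 × 4.6397 × 1.13465104 = MXN 42,115,523.44.
The quoted forward undervalues PLN, so borrow PLN, convert to MXN at spot, deposit the MXN at 6.52%, and buy PLN forward at 4.5126 to cover the loan.
Arbitrage profit = |41,362,713.98 − 42,115,523.44| = MXN 752,809.

MXN 752,809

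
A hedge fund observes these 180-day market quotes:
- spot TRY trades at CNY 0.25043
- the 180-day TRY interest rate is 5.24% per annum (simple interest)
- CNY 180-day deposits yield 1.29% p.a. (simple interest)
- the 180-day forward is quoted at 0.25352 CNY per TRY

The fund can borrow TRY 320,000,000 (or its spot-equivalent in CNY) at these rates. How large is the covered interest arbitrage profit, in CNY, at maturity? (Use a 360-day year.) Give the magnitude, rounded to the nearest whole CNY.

CNY 2,597,424

T = 180/360 years.
Route A — deposit TRY, sell forward: 320,000,000 × 1.026200 × 0.25352 = CNY 83,251,911.68.
Route B — convert at spot, deposit CNY: 320,000,000 × 0.25043 × 1.006450 = CNY 80,654,487.52.
The quoted forward overvalues TRY, so borrow CNY, buy TRY at spot, deposit the TRY at 5.24%, and sell the proceeds forward at 0.25352.
The gap between the two covered legs is CNY 2,597,424.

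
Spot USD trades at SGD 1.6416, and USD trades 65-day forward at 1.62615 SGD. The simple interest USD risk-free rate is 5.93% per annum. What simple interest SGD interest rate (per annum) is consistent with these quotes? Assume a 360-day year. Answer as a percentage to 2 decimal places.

0.66%

T = 65/360 years.
F/S = 1.62615/1.6416 = 0.9905885 = (growth of SGD) / (growth of USD).
USD growth factor: 1 + 0.0593×65/360 = 1.0107069.
So the SGD growth factor = 1.0011946.
(1.0011946 − 1)/T = 0.006616, i.e. 0.66%.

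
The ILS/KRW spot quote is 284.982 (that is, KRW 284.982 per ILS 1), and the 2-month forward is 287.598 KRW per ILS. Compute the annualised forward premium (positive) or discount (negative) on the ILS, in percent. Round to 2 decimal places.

T = 2/12 years.
Period premium: (287.598 − 284.982)/284.982 = 0.0091795.
Annualise by dividing by T: 0.0091795 / (2/12) = 0.055077 → 5.51%.

+5.51%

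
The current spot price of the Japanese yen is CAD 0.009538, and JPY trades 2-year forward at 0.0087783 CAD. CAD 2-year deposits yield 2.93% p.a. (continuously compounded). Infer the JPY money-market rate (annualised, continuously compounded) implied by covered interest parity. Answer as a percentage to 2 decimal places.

7.08%

T = 2 years.
F/S = 0.0087783/0.009538 = 0.9203502 = (growth of CAD) / (growth of JPY).
The CAD side grows by e^(0.0293×2) = 1.060351.
So the JPY growth factor = 1.1521169.
r = ln(1.1521169)/2 = 0.070801 → 7.08%.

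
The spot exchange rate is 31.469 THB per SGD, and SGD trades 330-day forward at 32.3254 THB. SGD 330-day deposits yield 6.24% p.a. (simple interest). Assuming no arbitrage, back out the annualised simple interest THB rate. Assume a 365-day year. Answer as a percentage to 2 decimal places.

T = 330/365 years.
By CIP, F/S equals the THB-to-SGD growth ratio: 32.3254/31.469 = 1.0272141.
SGD growth factor: 1 + 0.0624×330/365 = 1.0564164.
Hence g_THB = 1.0851658.
(1.0851658 − 1)/T = 0.094199, i.e. 9.42%.

9.42%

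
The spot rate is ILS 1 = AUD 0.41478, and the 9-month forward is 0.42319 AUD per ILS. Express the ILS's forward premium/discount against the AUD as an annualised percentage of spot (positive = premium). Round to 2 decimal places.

T = 9/12 years.
ILS trades forward at +2.02758% vs spot over the period.
×(1/T) gives 2.70% p.a.

+2.70%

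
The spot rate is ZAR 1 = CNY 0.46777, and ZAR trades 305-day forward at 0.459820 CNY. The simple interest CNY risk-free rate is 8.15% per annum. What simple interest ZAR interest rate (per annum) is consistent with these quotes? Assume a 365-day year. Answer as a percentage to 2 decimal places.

T = 305/365 years.
F/S = 0.45982/0.46777 = 0.9830045 = (growth of CNY) / (growth of ZAR).
CNY growth factor: 1 + 0.0815×305/365 = 1.0681027.
That pins the ZAR growth at 1.0865695.
r = (1.0865695 − 1)/(305/365) = 0.103600 → 10.36%.

10.36%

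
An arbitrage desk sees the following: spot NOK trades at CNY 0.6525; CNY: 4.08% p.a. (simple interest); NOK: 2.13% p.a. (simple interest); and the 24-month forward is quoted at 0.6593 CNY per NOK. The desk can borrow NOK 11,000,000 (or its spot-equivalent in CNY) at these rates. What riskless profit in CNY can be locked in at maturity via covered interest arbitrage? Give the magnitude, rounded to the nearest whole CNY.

T = 2 years.
Route A — deposit NOK, sell forward: 11,000,000 × 1.042600 × 0.6593 = CNY 7,561,247.98.
Route B — convert at spot, deposit CNY: 11,000,000 × 0.6525 × 1.081600 = CNY 7,763,184.00.
The quoted forward undervalues NOK, so borrow NOK, convert to CNY at spot, deposit the CNY at 4.08%, and buy NOK forward at 0.6593 to cover the loan.
The gap between the two covered legs is CNY 201,936.

CNY 201,936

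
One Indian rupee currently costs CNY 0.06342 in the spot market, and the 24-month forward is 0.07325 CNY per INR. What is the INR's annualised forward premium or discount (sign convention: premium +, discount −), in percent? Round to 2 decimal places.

+7.75%

T = 2 years.
(F − S)/S = (0.07325 − 0.06342)/0.06342 = 0.1549984.
×(1/T) gives 7.75% p.a.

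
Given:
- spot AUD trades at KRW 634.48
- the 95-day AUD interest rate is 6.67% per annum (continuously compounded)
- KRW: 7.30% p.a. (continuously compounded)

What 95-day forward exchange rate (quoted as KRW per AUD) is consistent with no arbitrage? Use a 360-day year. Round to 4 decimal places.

635.5357

T = 95/360 years.
KRW accumulates by e^(0.0730×95/360) = 1.019450635.
AUD accumulates by e^(0.0667×95/360) = 1.017757206.
Forward (KRW per AUD) = 634.48 × 1.019450635 / 1.017757206 = 635.535701.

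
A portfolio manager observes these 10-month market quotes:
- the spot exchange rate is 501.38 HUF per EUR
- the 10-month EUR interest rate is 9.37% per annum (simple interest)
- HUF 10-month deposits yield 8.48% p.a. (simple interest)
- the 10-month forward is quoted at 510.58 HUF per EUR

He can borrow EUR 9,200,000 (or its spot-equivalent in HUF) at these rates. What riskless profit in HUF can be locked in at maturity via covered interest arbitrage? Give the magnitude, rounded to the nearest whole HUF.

HUF 125,459,802

T = 10/12 years.
Invest the EUR and cover forward: 9,200,000 × 1.078083333333 × 510.58 = HUF 5,064,119,652.67.
Convert at spot and invest in HUF: 9,200,000 × 501.38 × 1.070666666667 = HUF 4,938,659,850.67.
The quoted forward overvalues EUR, so borrow HUF, buy EUR at spot, deposit the EUR at 9.37%, and sell the proceeds forward at 510.58.
Profit = 5,064,119,652.67 − 4,938,659,850.67 = HUF 125,459,802.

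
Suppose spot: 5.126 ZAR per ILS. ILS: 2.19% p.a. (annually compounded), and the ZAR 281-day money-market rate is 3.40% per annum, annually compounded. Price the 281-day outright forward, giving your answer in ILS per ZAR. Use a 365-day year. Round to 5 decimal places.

0.19332

T = 281/365 years.
ZAR growth factor: (1 + 0.0340)^(281/365) = 1.0260743.
Growth of 1 ILS over T: (1 + 0.0219)^(281/365) = 1.0168179.
CIP: F = S · (grow ZAR)/(grow ILS) = 5.126 × 1.0260743/1.0168179 = 5.172664 ZAR per ILS.
Quoted the other way: 1/5.172664 = 0.19332 ILS per ZAR.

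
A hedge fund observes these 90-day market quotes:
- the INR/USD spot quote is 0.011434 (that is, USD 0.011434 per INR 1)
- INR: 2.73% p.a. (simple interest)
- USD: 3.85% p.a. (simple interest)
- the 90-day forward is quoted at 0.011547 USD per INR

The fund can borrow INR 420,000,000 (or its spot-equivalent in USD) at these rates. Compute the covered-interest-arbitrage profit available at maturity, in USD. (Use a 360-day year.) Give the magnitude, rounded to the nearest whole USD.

USD 34,338

T = 90/360 years.
Route A — deposit INR, sell forward: 420,000,000 × 1.006825 × 0.011547 = USD 4,882,839.48.
Route B — convert at spot, deposit USD: 420,000,000 × 0.011434 × 1.009625 = USD 4,848,501.95.
The quoted forward overvalues INR, so borrow USD, buy INR at spot, deposit the INR at 2.73%, and sell the proceeds forward at 0.011547.
Arbitrage profit = |4,882,839.48 − 4,848,501.95| = USD 34,338.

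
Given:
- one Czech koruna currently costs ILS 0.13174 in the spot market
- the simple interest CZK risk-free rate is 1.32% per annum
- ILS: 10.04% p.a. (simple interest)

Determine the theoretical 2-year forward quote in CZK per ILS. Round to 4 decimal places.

6.4883

T = 2 years.
ILS growth factor: 1 + 0.1004×2 = 1.200800.
CZK accumulates by 1 + 0.0132×2 = 1.026400.
CIP: F = S · (grow ILS)/(grow CZK) = 0.13174 × 1.200800/1.026400 = 0.1541245 ILS per CZK.
Invert for CZK per ILS: 1 / 0.1541245 = 6.4883.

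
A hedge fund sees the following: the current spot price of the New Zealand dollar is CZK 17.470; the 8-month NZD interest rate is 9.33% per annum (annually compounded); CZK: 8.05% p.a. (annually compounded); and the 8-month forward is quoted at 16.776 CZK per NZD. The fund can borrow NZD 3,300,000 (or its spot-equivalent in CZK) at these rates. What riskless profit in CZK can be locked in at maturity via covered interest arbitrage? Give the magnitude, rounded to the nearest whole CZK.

T = 8/12 years.
Invest the NZD and cover forward: 3,300,000 × 1.0612708414 × 16.776 = CZK 58,752,802.80.
Convert at spot and invest in CZK: 3,300,000 × 17.470 × 1.0529712516 = CZK 60,704,845.63.
The quoted forward undervalues NZD, so borrow NZD, convert to CZK at spot, deposit the CZK at 8.05%, and buy NZD forward at 16.776 to cover the loan.
The gap between the two covered legs is CZK 1,952,043.

CZK 1,952,043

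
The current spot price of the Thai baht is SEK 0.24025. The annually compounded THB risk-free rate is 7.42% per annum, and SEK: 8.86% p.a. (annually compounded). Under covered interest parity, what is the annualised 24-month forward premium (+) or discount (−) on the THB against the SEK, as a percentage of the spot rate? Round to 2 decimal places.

T = 2 years.
No-arbitrage forward: 0.24025 × 1.185050 / 1.1539056 = 0.24673445 SEK/THB.
(F − S)/S ÷ T = (0.24673445 − 0.24025)/0.24025/2 = 0.013495 → 1.35%.

+1.35%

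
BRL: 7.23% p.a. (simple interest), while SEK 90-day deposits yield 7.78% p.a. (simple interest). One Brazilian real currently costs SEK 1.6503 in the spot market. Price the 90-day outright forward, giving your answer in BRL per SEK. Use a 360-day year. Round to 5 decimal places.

T = 90/360 years.
SEK accumulates by 1 + 0.0778×90/360 = 1.019450.
BRL growth factor: 1 + 0.0723×90/360 = 1.018075.
CIP: F = S · (grow SEK)/(grow BRL) = 1.6503 × 1.019450/1.018075 = 1.652529 SEK per BRL.
Quoted the other way: 1/1.652529 = 0.60513 BRL per SEK.

0.60513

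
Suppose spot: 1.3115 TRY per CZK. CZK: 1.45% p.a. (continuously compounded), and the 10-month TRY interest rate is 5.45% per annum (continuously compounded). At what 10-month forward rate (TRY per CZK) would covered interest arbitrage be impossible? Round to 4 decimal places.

1.3560

T = 10/12 years.
TRY growth factor: e^(0.0545×10/12) = 1.0464638.
CZK growth factor: e^(0.0145×10/12) = 1.0121566.
Forward (TRY per CZK) = 1.3115 × 1.0464638 / 1.0121566 = 1.355953.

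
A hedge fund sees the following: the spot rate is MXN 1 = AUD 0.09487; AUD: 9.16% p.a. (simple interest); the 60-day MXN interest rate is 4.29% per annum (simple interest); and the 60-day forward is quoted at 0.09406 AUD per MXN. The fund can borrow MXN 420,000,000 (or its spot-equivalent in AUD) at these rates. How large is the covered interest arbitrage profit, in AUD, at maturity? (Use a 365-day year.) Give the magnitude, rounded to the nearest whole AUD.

AUD 661,581

T = 60/365 years.
Keep in MXN, deliver into the forward: 420,000,000·1.0070520548·0.09406 = AUD 39,783,792.84.
Swap to AUD now, deposit: 420,000,000·0.09487·1.0150575342 = AUD 40,445,373.47.
The quoted forward undervalues MXN, so borrow MXN, convert to AUD at spot, deposit the AUD at 9.16%, and buy MXN forward at 0.09406 to cover the loan.
The gap between the two covered legs is AUD 661,581.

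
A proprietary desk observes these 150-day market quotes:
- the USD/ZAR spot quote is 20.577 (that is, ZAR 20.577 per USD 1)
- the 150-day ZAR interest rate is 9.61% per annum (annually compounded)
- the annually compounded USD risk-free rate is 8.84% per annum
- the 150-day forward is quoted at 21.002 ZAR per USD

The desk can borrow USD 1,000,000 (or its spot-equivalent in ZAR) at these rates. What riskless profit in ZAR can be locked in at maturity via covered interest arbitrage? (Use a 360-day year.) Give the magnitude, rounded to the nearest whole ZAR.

T = 150/360 years.
Invest the USD and cover forward: 1,000,000 × 1.0359255759 × 21.002 = ZAR 21,756,508.95.
Convert at spot and invest in ZAR: 1,000,000 × 20.577 × 1.0389729501 = ZAR 21,378,946.39.
The quoted forward overvalues USD, so borrow ZAR, buy USD at spot, deposit the USD at 8.84%, and sell the proceeds forward at 21.002.
Arbitrage profit = |21,756,508.95 − 21,378,946.39| = ZAR 377,563.

ZAR 377,563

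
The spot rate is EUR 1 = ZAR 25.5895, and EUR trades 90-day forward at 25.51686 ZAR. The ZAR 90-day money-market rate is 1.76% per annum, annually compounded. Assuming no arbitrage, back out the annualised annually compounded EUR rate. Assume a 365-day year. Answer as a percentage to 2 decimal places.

2.94%

T = 90/365 years.
F/S = 25.51686/25.5895 = 0.9971613 = (growth of ZAR) / (growth of EUR).
ZAR growth factor: (1 + 0.0176)^(90/365) = 1.0043112.
So the EUR growth factor = 1.0071703.
r = 1.0071703^(365/90) − 1 = 0.029400 → 2.94%.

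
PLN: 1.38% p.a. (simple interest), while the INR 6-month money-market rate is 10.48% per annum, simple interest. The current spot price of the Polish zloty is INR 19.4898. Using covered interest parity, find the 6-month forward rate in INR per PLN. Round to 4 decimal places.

20.3705

T = 6/12 years.
INR growth factor: 1 + 0.1048×6/12 = 1.052400.
Growth of 1 PLN over T: 1 + 0.0138×6/12 = 1.006900.
So F = 19.4898 × 1.052400 / 1.006900 = 20.370509 (INR/PLN).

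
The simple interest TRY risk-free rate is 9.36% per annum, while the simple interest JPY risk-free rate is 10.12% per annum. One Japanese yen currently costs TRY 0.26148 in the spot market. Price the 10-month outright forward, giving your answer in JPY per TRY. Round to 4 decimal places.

T = 10/12 years.
Growth of 1 TRY over T: 1 + 0.0936×10/12 = 1.078000.
Growth of 1 JPY over T: 1 + 0.1012×10/12 = 1.0843333.
CIP: F = S · (grow TRY)/(grow JPY) = 0.26148 × 1.078000/1.0843333 = 0.2599528 TRY per JPY.
Quoted the other way: 1/0.2599528 = 3.8469 JPY per TRY.

3.8469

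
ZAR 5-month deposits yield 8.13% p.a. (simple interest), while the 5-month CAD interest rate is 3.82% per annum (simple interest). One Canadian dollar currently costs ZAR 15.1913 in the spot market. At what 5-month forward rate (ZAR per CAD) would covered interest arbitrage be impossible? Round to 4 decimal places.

15.4598

T = 5/12 years.
ZAR growth factor: 1 + 0.0813×5/12 = 1.033875.
CAD accumulates by 1 + 0.0382×5/12 = 1.01591667.
CIP: F = S · (grow ZAR)/(grow CAD) = 15.1913 × 1.033875/1.01591667 = 15.459836 ZAR per CAD.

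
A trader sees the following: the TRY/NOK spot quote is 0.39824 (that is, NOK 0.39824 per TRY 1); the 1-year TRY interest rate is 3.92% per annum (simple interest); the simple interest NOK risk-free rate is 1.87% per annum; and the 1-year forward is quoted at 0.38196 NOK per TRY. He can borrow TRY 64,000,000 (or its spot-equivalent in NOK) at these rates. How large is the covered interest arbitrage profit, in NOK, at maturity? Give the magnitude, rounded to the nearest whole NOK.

T = 1 year.
Invest the TRY and cover forward: 64,000,000 × 1.039200 × 0.38196 = NOK 25,403,701.25.
Convert at spot and invest in NOK: 64,000,000 × 0.39824 × 1.018700 = NOK 25,963,973.63.
The quoted forward undervalues TRY, so borrow TRY, convert to NOK at spot, deposit the NOK at 1.87%, and buy TRY forward at 0.38196 to cover the loan.
Arbitrage profit = |25,403,701.25 − 25,963,973.63| = NOK 560,272.

NOK 560,272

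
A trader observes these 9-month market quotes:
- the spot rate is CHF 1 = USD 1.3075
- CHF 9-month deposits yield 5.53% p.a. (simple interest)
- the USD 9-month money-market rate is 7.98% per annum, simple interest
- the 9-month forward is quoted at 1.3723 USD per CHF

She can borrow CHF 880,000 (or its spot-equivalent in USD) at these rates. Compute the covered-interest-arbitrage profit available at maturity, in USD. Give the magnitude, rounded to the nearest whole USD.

T = 9/12 years.
Route A — deposit CHF, sell forward: 880,000 × 1.041475 × 1.3723 = USD 1,257,710.21.
Route B — convert at spot, deposit USD: 880,000 × 1.3075 × 1.059850 = USD 1,219,463.41.
The quoted forward overvalues CHF, so borrow USD, buy CHF at spot, deposit the CHF at 5.53%, and sell the proceeds forward at 1.3723.
Arbitrage profit = |1,257,710.21 − 1,219,463.41| = USD 38,247.

USD 38,247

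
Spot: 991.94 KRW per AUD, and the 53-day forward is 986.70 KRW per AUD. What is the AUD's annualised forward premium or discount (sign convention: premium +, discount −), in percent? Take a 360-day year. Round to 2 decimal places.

-3.59%

T = 53/360 years.
Period premium: (986.70 − 991.94)/991.94 = -0.0052826.
×(1/T) gives -3.59% p.a.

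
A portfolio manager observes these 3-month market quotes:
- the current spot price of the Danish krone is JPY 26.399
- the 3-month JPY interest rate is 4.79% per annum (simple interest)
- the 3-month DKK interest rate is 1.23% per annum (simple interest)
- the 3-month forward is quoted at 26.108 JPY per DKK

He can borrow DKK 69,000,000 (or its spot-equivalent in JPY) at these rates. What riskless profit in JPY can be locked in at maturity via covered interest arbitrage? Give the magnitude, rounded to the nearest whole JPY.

T = 3/12 years.
Route A — deposit DKK, sell forward: 69,000,000 × 1.003075 × 26.108 = JPY 1,806,991,464.90.
Route B — convert at spot, deposit JPY: 69,000,000 × 26.399 × 1.011975 = JPY 1,843,343,833.73.
The quoted forward undervalues DKK, so borrow DKK, convert to JPY at spot, deposit the JPY at 4.79%, and buy DKK forward at 26.108 to cover the loan.
Arbitrage profit = |1,806,991,464.90 − 1,843,343,833.73| = JPY 36,352,369.

JPY 36,352,369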